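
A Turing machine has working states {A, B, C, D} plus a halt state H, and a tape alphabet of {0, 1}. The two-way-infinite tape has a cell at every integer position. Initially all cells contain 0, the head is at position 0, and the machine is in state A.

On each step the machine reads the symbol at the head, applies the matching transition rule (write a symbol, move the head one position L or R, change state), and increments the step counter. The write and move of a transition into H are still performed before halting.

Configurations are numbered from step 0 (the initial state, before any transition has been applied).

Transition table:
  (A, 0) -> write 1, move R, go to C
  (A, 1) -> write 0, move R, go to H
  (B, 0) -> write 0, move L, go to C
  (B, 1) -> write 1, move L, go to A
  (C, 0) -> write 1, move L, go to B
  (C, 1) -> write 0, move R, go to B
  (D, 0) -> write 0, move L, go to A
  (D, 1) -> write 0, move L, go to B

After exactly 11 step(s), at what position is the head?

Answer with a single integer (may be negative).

Answer: -1

Derivation:
Step 1: in state A at pos 0, read 0 -> (A,0)->write 1,move R,goto C. Now: state=C, head=1, tape[-1..2]=0100 (head:   ^)
Step 2: in state C at pos 1, read 0 -> (C,0)->write 1,move L,goto B. Now: state=B, head=0, tape[-1..2]=0110 (head:  ^)
Step 3: in state B at pos 0, read 1 -> (B,1)->write 1,move L,goto A. Now: state=A, head=-1, tape[-2..2]=00110 (head:  ^)
Step 4: in state A at pos -1, read 0 -> (A,0)->write 1,move R,goto C. Now: state=C, head=0, tape[-2..2]=01110 (head:   ^)
Step 5: in state C at pos 0, read 1 -> (C,1)->write 0,move R,goto B. Now: state=B, head=1, tape[-2..2]=01010 (head:    ^)
Step 6: in state B at pos 1, read 1 -> (B,1)->write 1,move L,goto A. Now: state=A, head=0, tape[-2..2]=01010 (head:   ^)
Step 7: in state A at pos 0, read 0 -> (A,0)->write 1,move R,goto C. Now: state=C, head=1, tape[-2..2]=01110 (head:    ^)
Step 8: in state C at pos 1, read 1 -> (C,1)->write 0,move R,goto B. Now: state=B, head=2, tape[-2..3]=011000 (head:     ^)
Step 9: in state B at pos 2, read 0 -> (B,0)->write 0,move L,goto C. Now: state=C, head=1, tape[-2..3]=011000 (head:    ^)
Step 10: in state C at pos 1, read 0 -> (C,0)->write 1,move L,goto B. Now: state=B, head=0, tape[-2..3]=011100 (head:   ^)
Step 11: in state B at pos 0, read 1 -> (B,1)->write 1,move L,goto A. Now: state=A, head=-1, tape[-2..3]=011100 (head:  ^)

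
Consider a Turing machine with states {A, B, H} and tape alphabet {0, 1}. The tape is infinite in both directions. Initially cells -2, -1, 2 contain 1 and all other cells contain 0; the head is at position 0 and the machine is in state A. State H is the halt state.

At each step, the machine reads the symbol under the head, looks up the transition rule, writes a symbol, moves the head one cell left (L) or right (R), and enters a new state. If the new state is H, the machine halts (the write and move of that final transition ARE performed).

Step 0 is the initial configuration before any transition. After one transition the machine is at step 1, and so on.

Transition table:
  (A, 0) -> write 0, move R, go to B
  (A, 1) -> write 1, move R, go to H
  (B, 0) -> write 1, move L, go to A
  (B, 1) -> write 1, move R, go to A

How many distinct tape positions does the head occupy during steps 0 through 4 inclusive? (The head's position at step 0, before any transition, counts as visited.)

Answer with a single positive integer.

Step 1: in state A at pos 0, read 0 -> (A,0)->write 0,move R,goto B. Now: state=B, head=1, tape[-3..3]=0110010 (head:     ^)
Step 2: in state B at pos 1, read 0 -> (B,0)->write 1,move L,goto A. Now: state=A, head=0, tape[-3..3]=0110110 (head:    ^)
Step 3: in state A at pos 0, read 0 -> (A,0)->write 0,move R,goto B. Now: state=B, head=1, tape[-3..3]=0110110 (head:     ^)
Step 4: in state B at pos 1, read 1 -> (B,1)->write 1,move R,goto A. Now: state=A, head=2, tape[-3..3]=0110110 (head:      ^)
Head positions at steps 0..4: starting at 0, distinct positions visited = {0, 1, 2} -> 3 position(s)

Answer: 3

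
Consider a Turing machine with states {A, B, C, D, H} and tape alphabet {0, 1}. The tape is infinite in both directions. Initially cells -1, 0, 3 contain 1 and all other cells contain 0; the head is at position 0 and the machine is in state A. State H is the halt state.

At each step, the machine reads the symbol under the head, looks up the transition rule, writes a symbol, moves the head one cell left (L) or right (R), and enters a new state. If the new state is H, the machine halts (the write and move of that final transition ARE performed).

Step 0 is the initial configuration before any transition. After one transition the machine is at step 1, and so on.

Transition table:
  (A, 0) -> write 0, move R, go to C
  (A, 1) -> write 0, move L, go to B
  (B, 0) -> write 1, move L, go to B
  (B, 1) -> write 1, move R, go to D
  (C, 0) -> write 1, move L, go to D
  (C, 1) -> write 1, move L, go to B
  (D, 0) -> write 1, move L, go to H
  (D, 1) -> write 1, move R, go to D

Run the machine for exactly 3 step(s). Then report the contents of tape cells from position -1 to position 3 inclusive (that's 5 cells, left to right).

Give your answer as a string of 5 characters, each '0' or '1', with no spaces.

Answer: 11001

Derivation:
Step 1: in state A at pos 0, read 1 -> (A,1)->write 0,move L,goto B. Now: state=B, head=-1, tape[-2..4]=0100010 (head:  ^)
Step 2: in state B at pos -1, read 1 -> (B,1)->write 1,move R,goto D. Now: state=D, head=0, tape[-2..4]=0100010 (head:   ^)
Step 3: in state D at pos 0, read 0 -> (D,0)->write 1,move L,goto H. Now: state=H, head=-1, tape[-2..4]=0110010 (head:  ^)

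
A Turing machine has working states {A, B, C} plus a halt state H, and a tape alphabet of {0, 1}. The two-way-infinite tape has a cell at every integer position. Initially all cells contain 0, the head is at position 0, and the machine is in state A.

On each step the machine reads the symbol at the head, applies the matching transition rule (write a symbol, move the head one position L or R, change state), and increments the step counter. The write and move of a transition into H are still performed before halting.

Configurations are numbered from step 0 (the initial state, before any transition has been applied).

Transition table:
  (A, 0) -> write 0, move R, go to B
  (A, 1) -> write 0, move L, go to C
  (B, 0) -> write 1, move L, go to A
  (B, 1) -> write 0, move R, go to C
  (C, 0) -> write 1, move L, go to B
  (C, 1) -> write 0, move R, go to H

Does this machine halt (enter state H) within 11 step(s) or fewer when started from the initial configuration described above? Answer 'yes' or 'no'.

Step 1: in state A at pos 0, read 0 -> (A,0)->write 0,move R,goto B. Now: state=B, head=1, tape[-1..2]=0000 (head:   ^)
Step 2: in state B at pos 1, read 0 -> (B,0)->write 1,move L,goto A. Now: state=A, head=0, tape[-1..2]=0010 (head:  ^)
Step 3: in state A at pos 0, read 0 -> (A,0)->write 0,move R,goto B. Now: state=B, head=1, tape[-1..2]=0010 (head:   ^)
Step 4: in state B at pos 1, read 1 -> (B,1)->write 0,move R,goto C. Now: state=C, head=2, tape[-1..3]=00000 (head:    ^)
Step 5: in state C at pos 2, read 0 -> (C,0)->write 1,move L,goto B. Now: state=B, head=1, tape[-1..3]=00010 (head:   ^)
Step 6: in state B at pos 1, read 0 -> (B,0)->write 1,move L,goto A. Now: state=A, head=0, tape[-1..3]=00110 (head:  ^)
Step 7: in state A at pos 0, read 0 -> (A,0)->write 0,move R,goto B. Now: state=B, head=1, tape[-1..3]=00110 (head:   ^)
Step 8: in state B at pos 1, read 1 -> (B,1)->write 0,move R,goto C. Now: state=C, head=2, tape[-1..3]=00010 (head:    ^)
Step 9: in state C at pos 2, read 1 -> (C,1)->write 0,move R,goto H. Now: state=H, head=3, tape[-1..4]=000000 (head:     ^)
State H reached at step 9; 9 <= 11 -> yes

Answer: yes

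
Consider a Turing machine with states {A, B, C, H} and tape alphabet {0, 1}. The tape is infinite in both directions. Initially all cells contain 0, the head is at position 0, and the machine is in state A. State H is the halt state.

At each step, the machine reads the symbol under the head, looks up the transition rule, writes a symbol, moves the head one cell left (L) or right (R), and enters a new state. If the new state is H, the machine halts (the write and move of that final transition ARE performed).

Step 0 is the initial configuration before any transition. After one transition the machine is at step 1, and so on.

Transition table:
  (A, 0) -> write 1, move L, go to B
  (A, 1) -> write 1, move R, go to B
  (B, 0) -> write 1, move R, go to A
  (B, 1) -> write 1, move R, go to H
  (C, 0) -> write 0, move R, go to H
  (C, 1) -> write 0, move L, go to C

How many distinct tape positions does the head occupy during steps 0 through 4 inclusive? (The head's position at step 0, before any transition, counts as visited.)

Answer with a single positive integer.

Step 1: in state A at pos 0, read 0 -> (A,0)->write 1,move L,goto B. Now: state=B, head=-1, tape[-2..1]=0010 (head:  ^)
Step 2: in state B at pos -1, read 0 -> (B,0)->write 1,move R,goto A. Now: state=A, head=0, tape[-2..1]=0110 (head:   ^)
Step 3: in state A at pos 0, read 1 -> (A,1)->write 1,move R,goto B. Now: state=B, head=1, tape[-2..2]=01100 (head:    ^)
Step 4: in state B at pos 1, read 0 -> (B,0)->write 1,move R,goto A. Now: state=A, head=2, tape[-2..3]=011100 (head:     ^)
Head positions at steps 0..4: starting at 0, distinct positions visited = {-1, 0, 1, 2} -> 4 position(s)

Answer: 4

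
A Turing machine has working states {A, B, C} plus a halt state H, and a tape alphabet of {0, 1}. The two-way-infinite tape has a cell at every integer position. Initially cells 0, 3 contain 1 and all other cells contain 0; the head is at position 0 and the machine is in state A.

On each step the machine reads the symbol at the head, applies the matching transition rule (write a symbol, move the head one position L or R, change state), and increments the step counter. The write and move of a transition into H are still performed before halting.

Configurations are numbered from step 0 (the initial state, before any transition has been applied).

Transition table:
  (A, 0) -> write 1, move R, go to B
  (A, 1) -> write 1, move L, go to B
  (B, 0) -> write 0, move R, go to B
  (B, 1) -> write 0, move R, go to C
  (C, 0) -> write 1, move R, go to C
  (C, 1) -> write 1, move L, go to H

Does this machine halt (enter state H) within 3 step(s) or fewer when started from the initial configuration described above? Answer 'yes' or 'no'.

Answer: no

Derivation:
Step 1: in state A at pos 0, read 1 -> (A,1)->write 1,move L,goto B. Now: state=B, head=-1, tape[-2..4]=0010010 (head:  ^)
Step 2: in state B at pos -1, read 0 -> (B,0)->write 0,move R,goto B. Now: state=B, head=0, tape[-2..4]=0010010 (head:   ^)
Step 3: in state B at pos 0, read 1 -> (B,1)->write 0,move R,goto C. Now: state=C, head=1, tape[-2..4]=0000010 (head:    ^)
After 3 step(s): state = C (not H) -> not halted within 3 -> no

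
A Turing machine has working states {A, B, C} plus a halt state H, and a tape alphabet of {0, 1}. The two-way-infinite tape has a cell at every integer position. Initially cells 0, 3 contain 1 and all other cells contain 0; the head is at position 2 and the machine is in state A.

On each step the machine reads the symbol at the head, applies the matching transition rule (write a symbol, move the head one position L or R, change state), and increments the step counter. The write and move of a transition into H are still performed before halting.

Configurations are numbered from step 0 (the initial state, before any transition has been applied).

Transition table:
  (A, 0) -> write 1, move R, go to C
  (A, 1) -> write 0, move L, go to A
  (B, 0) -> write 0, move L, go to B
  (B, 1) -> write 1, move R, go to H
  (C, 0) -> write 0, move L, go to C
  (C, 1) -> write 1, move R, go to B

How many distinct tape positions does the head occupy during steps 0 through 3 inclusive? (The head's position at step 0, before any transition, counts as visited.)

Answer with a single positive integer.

Answer: 3

Derivation:
Step 1: in state A at pos 2, read 0 -> (A,0)->write 1,move R,goto C. Now: state=C, head=3, tape[-1..4]=010110 (head:     ^)
Step 2: in state C at pos 3, read 1 -> (C,1)->write 1,move R,goto B. Now: state=B, head=4, tape[-1..5]=0101100 (head:      ^)
Step 3: in state B at pos 4, read 0 -> (B,0)->write 0,move L,goto B. Now: state=B, head=3, tape[-1..5]=0101100 (head:     ^)
Head positions at steps 0..3: starting at 2, distinct positions visited = {2, 3, 4} -> 3 position(s)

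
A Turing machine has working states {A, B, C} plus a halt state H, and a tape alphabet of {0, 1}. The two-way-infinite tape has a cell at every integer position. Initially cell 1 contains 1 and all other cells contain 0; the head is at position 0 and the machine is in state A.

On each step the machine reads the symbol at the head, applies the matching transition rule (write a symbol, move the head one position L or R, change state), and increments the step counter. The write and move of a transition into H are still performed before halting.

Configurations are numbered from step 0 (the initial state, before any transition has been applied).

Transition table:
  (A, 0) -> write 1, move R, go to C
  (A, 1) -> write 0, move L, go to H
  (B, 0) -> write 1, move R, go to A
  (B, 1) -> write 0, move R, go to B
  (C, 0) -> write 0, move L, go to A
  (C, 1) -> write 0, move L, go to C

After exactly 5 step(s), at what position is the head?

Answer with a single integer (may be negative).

Answer: -1

Derivation:
Step 1: in state A at pos 0, read 0 -> (A,0)->write 1,move R,goto C. Now: state=C, head=1, tape[-1..2]=0110 (head:   ^)
Step 2: in state C at pos 1, read 1 -> (C,1)->write 0,move L,goto C. Now: state=C, head=0, tape[-1..2]=0100 (head:  ^)
Step 3: in state C at pos 0, read 1 -> (C,1)->write 0,move L,goto C. Now: state=C, head=-1, tape[-2..2]=00000 (head:  ^)
Step 4: in state C at pos -1, read 0 -> (C,0)->write 0,move L,goto A. Now: state=A, head=-2, tape[-3..2]=000000 (head:  ^)
Step 5: in state A at pos -2, read 0 -> (A,0)->write 1,move R,goto C. Now: state=C, head=-1, tape[-3..2]=010000 (head:   ^)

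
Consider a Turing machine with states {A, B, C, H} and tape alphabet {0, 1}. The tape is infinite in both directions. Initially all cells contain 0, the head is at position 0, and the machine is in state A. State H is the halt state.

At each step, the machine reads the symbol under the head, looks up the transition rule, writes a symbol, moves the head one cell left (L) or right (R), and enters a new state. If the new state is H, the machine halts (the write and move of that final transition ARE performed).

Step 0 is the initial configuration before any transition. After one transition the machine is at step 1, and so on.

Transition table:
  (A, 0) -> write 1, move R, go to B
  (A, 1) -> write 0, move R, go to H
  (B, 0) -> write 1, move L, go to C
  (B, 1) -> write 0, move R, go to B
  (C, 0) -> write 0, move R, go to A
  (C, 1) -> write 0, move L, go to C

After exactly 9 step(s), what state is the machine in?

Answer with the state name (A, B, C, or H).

Step 1: in state A at pos 0, read 0 -> (A,0)->write 1,move R,goto B. Now: state=B, head=1, tape[-1..2]=0100 (head:   ^)
Step 2: in state B at pos 1, read 0 -> (B,0)->write 1,move L,goto C. Now: state=C, head=0, tape[-1..2]=0110 (head:  ^)
Step 3: in state C at pos 0, read 1 -> (C,1)->write 0,move L,goto C. Now: state=C, head=-1, tape[-2..2]=00010 (head:  ^)
Step 4: in state C at pos -1, read 0 -> (C,0)->write 0,move R,goto A. Now: state=A, head=0, tape[-2..2]=00010 (head:   ^)
Step 5: in state A at pos 0, read 0 -> (A,0)->write 1,move R,goto B. Now: state=B, head=1, tape[-2..2]=00110 (head:    ^)
Step 6: in state B at pos 1, read 1 -> (B,1)->write 0,move R,goto B. Now: state=B, head=2, tape[-2..3]=001000 (head:     ^)
Step 7: in state B at pos 2, read 0 -> (B,0)->write 1,move L,goto C. Now: state=C, head=1, tape[-2..3]=001010 (head:    ^)
Step 8: in state C at pos 1, read 0 -> (C,0)->write 0,move R,goto A. Now: state=A, head=2, tape[-2..3]=001010 (head:     ^)
Step 9: in state A at pos 2, read 1 -> (A,1)->write 0,move R,goto H. Now: state=H, head=3, tape[-2..4]=0010000 (head:      ^)

Answer: H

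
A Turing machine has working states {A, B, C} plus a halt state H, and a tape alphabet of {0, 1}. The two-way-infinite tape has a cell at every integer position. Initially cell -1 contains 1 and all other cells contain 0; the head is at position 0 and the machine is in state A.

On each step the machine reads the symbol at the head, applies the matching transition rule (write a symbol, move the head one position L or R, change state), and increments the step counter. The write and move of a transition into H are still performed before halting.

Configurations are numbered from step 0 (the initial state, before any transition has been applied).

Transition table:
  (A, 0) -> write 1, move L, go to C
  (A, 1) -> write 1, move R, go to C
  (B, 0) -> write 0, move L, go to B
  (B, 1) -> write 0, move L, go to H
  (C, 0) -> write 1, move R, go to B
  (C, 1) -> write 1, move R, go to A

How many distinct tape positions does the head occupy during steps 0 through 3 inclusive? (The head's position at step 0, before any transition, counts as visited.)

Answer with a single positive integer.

Step 1: in state A at pos 0, read 0 -> (A,0)->write 1,move L,goto C. Now: state=C, head=-1, tape[-2..1]=0110 (head:  ^)
Step 2: in state C at pos -1, read 1 -> (C,1)->write 1,move R,goto A. Now: state=A, head=0, tape[-2..1]=0110 (head:   ^)
Step 3: in state A at pos 0, read 1 -> (A,1)->write 1,move R,goto C. Now: state=C, head=1, tape[-2..2]=01100 (head:    ^)
Head positions at steps 0..3: starting at 0, distinct positions visited = {-1, 0, 1} -> 3 position(s)

Answer: 3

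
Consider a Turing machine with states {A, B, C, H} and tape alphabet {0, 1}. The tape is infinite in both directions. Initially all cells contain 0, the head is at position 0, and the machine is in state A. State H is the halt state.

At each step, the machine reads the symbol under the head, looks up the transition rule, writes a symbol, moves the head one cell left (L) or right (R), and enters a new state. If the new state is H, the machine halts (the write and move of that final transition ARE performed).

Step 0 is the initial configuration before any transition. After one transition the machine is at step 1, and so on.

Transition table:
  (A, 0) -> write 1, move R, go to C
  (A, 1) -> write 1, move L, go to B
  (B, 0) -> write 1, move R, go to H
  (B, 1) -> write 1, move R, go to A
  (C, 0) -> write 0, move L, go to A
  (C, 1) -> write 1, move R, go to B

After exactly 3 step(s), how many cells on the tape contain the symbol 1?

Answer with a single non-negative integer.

Answer: 1

Derivation:
Step 1: in state A at pos 0, read 0 -> (A,0)->write 1,move R,goto C. Now: state=C, head=1, tape[-1..2]=0100 (head:   ^)
Step 2: in state C at pos 1, read 0 -> (C,0)->write 0,move L,goto A. Now: state=A, head=0, tape[-1..2]=0100 (head:  ^)
Step 3: in state A at pos 0, read 1 -> (A,1)->write 1,move L,goto B. Now: state=B, head=-1, tape[-2..2]=00100 (head:  ^)
Cells containing 1 after step 3: {0} -> 1 cell(s)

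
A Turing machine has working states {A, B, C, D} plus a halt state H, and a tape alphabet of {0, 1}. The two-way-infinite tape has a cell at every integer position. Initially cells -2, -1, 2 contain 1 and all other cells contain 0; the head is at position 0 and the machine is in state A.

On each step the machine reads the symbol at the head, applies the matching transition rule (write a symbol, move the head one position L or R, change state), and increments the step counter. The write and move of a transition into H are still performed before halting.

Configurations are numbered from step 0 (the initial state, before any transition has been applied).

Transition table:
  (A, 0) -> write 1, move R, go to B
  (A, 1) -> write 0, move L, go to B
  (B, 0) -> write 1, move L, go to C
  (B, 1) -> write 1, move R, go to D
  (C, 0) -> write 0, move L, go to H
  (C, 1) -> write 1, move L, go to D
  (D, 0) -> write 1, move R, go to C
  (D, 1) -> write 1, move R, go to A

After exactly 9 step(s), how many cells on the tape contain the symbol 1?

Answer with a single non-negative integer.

Answer: 5

Derivation:
Step 1: in state A at pos 0, read 0 -> (A,0)->write 1,move R,goto B. Now: state=B, head=1, tape[-3..3]=0111010 (head:     ^)
Step 2: in state B at pos 1, read 0 -> (B,0)->write 1,move L,goto C. Now: state=C, head=0, tape[-3..3]=0111110 (head:    ^)
Step 3: in state C at pos 0, read 1 -> (C,1)->write 1,move L,goto D. Now: state=D, head=-1, tape[-3..3]=0111110 (head:   ^)
Step 4: in state D at pos -1, read 1 -> (D,1)->write 1,move R,goto A. Now: state=A, head=0, tape[-3..3]=0111110 (head:    ^)
Step 5: in state A at pos 0, read 1 -> (A,1)->write 0,move L,goto B. Now: state=B, head=-1, tape[-3..3]=0110110 (head:   ^)
Step 6: in state B at pos -1, read 1 -> (B,1)->write 1,move R,goto D. Now: state=D, head=0, tape[-3..3]=0110110 (head:    ^)
Step 7: in state D at pos 0, read 0 -> (D,0)->write 1,move R,goto C. Now: state=C, head=1, tape[-3..3]=0111110 (head:     ^)
Step 8: in state C at pos 1, read 1 -> (C,1)->write 1,move L,goto D. Now: state=D, head=0, tape[-3..3]=0111110 (head:    ^)
Step 9: in state D at pos 0, read 1 -> (D,1)->write 1,move R,goto A. Now: state=A, head=1, tape[-3..3]=0111110 (head:     ^)
Cells containing 1 after step 9: {-2, -1, 0, 1, 2} -> 5 cell(s)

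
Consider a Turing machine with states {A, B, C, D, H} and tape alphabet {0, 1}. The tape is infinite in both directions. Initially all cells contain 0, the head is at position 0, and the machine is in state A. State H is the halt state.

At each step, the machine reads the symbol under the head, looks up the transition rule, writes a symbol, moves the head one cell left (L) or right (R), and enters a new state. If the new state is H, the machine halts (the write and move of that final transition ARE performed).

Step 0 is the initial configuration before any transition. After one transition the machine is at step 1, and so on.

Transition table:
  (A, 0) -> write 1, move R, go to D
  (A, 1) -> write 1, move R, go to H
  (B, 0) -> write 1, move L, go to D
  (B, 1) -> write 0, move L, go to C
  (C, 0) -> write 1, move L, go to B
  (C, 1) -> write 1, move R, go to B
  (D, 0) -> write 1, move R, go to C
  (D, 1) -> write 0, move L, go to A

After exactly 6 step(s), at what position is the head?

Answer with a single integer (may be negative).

Answer: 0

Derivation:
Step 1: in state A at pos 0, read 0 -> (A,0)->write 1,move R,goto D. Now: state=D, head=1, tape[-1..2]=0100 (head:   ^)
Step 2: in state D at pos 1, read 0 -> (D,0)->write 1,move R,goto C. Now: state=C, head=2, tape[-1..3]=01100 (head:    ^)
Step 3: in state C at pos 2, read 0 -> (C,0)->write 1,move L,goto B. Now: state=B, head=1, tape[-1..3]=01110 (head:   ^)
Step 4: in state B at pos 1, read 1 -> (B,1)->write 0,move L,goto C. Now: state=C, head=0, tape[-1..3]=01010 (head:  ^)
Step 5: in state C at pos 0, read 1 -> (C,1)->write 1,move R,goto B. Now: state=B, head=1, tape[-1..3]=01010 (head:   ^)
Step 6: in state B at pos 1, read 0 -> (B,0)->write 1,move L,goto D. Now: state=D, head=0, tape[-1..3]=01110 (head:  ^)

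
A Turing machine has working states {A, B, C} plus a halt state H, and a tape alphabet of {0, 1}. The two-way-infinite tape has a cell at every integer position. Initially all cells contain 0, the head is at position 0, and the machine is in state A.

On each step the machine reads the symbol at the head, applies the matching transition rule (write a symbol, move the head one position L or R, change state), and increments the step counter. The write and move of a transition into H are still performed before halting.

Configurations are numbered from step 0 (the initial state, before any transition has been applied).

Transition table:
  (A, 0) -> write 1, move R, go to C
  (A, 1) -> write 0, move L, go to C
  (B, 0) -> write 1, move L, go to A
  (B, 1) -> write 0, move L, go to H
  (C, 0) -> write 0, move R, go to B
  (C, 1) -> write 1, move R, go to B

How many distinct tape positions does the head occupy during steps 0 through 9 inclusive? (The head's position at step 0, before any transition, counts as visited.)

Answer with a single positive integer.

Step 1: in state A at pos 0, read 0 -> (A,0)->write 1,move R,goto C. Now: state=C, head=1, tape[-1..2]=0100 (head:   ^)
Step 2: in state C at pos 1, read 0 -> (C,0)->write 0,move R,goto B. Now: state=B, head=2, tape[-1..3]=01000 (head:    ^)
Step 3: in state B at pos 2, read 0 -> (B,0)->write 1,move L,goto A. Now: state=A, head=1, tape[-1..3]=01010 (head:   ^)
Step 4: in state A at pos 1, read 0 -> (A,0)->write 1,move R,goto C. Now: state=C, head=2, tape[-1..3]=01110 (head:    ^)
Step 5: in state C at pos 2, read 1 -> (C,1)->write 1,move R,goto B. Now: state=B, head=3, tape[-1..4]=011100 (head:     ^)
Step 6: in state B at pos 3, read 0 -> (B,0)->write 1,move L,goto A. Now: state=A, head=2, tape[-1..4]=011110 (head:    ^)
Step 7: in state A at pos 2, read 1 -> (A,1)->write 0,move L,goto C. Now: state=C, head=1, tape[-1..4]=011010 (head:   ^)
Step 8: in state C at pos 1, read 1 -> (C,1)->write 1,move R,goto B. Now: state=B, head=2, tape[-1..4]=011010 (head:    ^)
Step 9: in state B at pos 2, read 0 -> (B,0)->write 1,move L,goto A. Now: state=A, head=1, tape[-1..4]=011110 (head:   ^)
Head positions at steps 0..9: starting at 0, distinct positions visited = {0, 1, 2, 3} -> 4 position(s)

Answer: 4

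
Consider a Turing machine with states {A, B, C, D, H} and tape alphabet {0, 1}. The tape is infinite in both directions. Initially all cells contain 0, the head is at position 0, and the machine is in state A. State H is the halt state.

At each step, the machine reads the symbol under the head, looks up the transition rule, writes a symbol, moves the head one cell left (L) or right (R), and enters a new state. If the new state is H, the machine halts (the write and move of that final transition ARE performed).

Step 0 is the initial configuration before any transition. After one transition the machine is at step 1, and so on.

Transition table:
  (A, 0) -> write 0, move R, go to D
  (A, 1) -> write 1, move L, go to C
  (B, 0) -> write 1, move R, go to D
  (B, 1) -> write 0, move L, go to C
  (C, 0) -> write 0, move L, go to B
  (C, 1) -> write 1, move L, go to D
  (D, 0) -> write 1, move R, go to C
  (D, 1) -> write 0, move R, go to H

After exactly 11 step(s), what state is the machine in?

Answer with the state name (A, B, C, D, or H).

Answer: C

Derivation:
Step 1: in state A at pos 0, read 0 -> (A,0)->write 0,move R,goto D. Now: state=D, head=1, tape[-1..2]=0000 (head:   ^)
Step 2: in state D at pos 1, read 0 -> (D,0)->write 1,move R,goto C. Now: state=C, head=2, tape[-1..3]=00100 (head:    ^)
Step 3: in state C at pos 2, read 0 -> (C,0)->write 0,move L,goto B. Now: state=B, head=1, tape[-1..3]=00100 (head:   ^)
Step 4: in state B at pos 1, read 1 -> (B,1)->write 0,move L,goto C. Now: state=C, head=0, tape[-1..3]=00000 (head:  ^)
Step 5: in state C at pos 0, read 0 -> (C,0)->write 0,move L,goto B. Now: state=B, head=-1, tape[-2..3]=000000 (head:  ^)
Step 6: in state B at pos -1, read 0 -> (B,0)->write 1,move R,goto D. Now: state=D, head=0, tape[-2..3]=010000 (head:   ^)
Step 7: in state D at pos 0, read 0 -> (D,0)->write 1,move R,goto C. Now: state=C, head=1, tape[-2..3]=011000 (head:    ^)
Step 8: in state C at pos 1, read 0 -> (C,0)->write 0,move L,goto B. Now: state=B, head=0, tape[-2..3]=011000 (head:   ^)
Step 9: in state B at pos 0, read 1 -> (B,1)->write 0,move L,goto C. Now: state=C, head=-1, tape[-2..3]=010000 (head:  ^)
Step 10: in state C at pos -1, read 1 -> (C,1)->write 1,move L,goto D. Now: state=D, head=-2, tape[-3..3]=0010000 (head:  ^)
Step 11: in state D at pos -2, read 0 -> (D,0)->write 1,move R,goto C. Now: state=C, head=-1, tape[-3..3]=0110000 (head:   ^)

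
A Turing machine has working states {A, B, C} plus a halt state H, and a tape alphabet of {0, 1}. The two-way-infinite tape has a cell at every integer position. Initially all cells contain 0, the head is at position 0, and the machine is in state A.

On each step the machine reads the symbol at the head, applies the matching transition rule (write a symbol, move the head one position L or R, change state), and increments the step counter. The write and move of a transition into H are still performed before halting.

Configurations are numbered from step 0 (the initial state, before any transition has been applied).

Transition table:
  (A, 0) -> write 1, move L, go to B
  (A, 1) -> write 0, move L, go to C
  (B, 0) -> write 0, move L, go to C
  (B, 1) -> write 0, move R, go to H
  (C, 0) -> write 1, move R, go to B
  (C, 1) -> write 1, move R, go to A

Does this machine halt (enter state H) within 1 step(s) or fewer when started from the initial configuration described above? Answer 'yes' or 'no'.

Answer: no

Derivation:
Step 1: in state A at pos 0, read 0 -> (A,0)->write 1,move L,goto B. Now: state=B, head=-1, tape[-2..1]=0010 (head:  ^)
After 1 step(s): state = B (not H) -> not halted within 1 -> no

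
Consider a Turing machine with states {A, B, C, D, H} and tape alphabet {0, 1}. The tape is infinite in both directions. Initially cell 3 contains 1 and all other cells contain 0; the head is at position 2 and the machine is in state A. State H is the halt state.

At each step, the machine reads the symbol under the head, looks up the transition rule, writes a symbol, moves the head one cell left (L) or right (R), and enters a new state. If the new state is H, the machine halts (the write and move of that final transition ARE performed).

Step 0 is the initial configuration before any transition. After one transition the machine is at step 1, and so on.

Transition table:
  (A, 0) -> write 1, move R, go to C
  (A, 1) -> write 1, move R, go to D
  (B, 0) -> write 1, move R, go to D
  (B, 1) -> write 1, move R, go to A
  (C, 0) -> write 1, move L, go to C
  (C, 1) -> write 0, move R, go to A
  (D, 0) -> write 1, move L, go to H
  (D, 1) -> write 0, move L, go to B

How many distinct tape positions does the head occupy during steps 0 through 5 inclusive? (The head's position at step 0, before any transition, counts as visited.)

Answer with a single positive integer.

Step 1: in state A at pos 2, read 0 -> (A,0)->write 1,move R,goto C. Now: state=C, head=3, tape[1..4]=0110 (head:   ^)
Step 2: in state C at pos 3, read 1 -> (C,1)->write 0,move R,goto A. Now: state=A, head=4, tape[1..5]=01000 (head:    ^)
Step 3: in state A at pos 4, read 0 -> (A,0)->write 1,move R,goto C. Now: state=C, head=5, tape[1..6]=010100 (head:     ^)
Step 4: in state C at pos 5, read 0 -> (C,0)->write 1,move L,goto C. Now: state=C, head=4, tape[1..6]=010110 (head:    ^)
Step 5: in state C at pos 4, read 1 -> (C,1)->write 0,move R,goto A. Now: state=A, head=5, tape[1..6]=010010 (head:     ^)
Head positions at steps 0..5: starting at 2, distinct positions visited = {2, 3, 4, 5} -> 4 position(s)

Answer: 4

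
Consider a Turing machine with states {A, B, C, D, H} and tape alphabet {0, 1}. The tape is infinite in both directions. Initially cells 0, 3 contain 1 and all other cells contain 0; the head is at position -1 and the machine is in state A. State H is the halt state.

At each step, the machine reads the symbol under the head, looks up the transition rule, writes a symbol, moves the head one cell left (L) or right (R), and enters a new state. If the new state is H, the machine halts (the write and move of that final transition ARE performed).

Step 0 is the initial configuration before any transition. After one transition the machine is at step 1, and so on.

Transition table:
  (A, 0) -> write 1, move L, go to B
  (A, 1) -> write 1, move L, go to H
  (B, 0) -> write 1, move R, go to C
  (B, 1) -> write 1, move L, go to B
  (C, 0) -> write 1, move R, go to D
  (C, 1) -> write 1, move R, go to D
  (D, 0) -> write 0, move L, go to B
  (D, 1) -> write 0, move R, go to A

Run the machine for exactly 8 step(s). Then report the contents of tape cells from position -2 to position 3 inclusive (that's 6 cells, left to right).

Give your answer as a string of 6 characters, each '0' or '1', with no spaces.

Step 1: in state A at pos -1, read 0 -> (A,0)->write 1,move L,goto B. Now: state=B, head=-2, tape[-3..4]=00110010 (head:  ^)
Step 2: in state B at pos -2, read 0 -> (B,0)->write 1,move R,goto C. Now: state=C, head=-1, tape[-3..4]=01110010 (head:   ^)
Step 3: in state C at pos -1, read 1 -> (C,1)->write 1,move R,goto D. Now: state=D, head=0, tape[-3..4]=01110010 (head:    ^)
Step 4: in state D at pos 0, read 1 -> (D,1)->write 0,move R,goto A. Now: state=A, head=1, tape[-3..4]=01100010 (head:     ^)
Step 5: in state A at pos 1, read 0 -> (A,0)->write 1,move L,goto B. Now: state=B, head=0, tape[-3..4]=01101010 (head:    ^)
Step 6: in state B at pos 0, read 0 -> (B,0)->write 1,move R,goto C. Now: state=C, head=1, tape[-3..4]=01111010 (head:     ^)
Step 7: in state C at pos 1, read 1 -> (C,1)->write 1,move R,goto D. Now: state=D, head=2, tape[-3..4]=01111010 (head:      ^)
Step 8: in state D at pos 2, read 0 -> (D,0)->write 0,move L,goto B. Now: state=B, head=1, tape[-3..4]=01111010 (head:     ^)

Answer: 111101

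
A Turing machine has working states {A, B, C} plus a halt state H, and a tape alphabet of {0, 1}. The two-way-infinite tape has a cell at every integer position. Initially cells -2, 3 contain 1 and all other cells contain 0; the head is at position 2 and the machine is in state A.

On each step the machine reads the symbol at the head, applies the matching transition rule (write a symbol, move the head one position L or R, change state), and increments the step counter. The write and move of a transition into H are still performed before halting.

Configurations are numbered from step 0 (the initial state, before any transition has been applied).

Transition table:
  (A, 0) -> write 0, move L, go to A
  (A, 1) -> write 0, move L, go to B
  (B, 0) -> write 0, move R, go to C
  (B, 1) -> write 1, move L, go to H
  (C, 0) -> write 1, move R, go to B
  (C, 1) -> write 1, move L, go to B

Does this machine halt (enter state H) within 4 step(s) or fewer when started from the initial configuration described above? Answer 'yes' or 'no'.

Answer: no

Derivation:
Step 1: in state A at pos 2, read 0 -> (A,0)->write 0,move L,goto A. Now: state=A, head=1, tape[-3..4]=01000010 (head:     ^)
Step 2: in state A at pos 1, read 0 -> (A,0)->write 0,move L,goto A. Now: state=A, head=0, tape[-3..4]=01000010 (head:    ^)
Step 3: in state A at pos 0, read 0 -> (A,0)->write 0,move L,goto A. Now: state=A, head=-1, tape[-3..4]=01000010 (head:   ^)
Step 4: in state A at pos -1, read 0 -> (A,0)->write 0,move L,goto A. Now: state=A, head=-2, tape[-3..4]=01000010 (head:  ^)
After 4 step(s): state = A (not H) -> not halted within 4 -> no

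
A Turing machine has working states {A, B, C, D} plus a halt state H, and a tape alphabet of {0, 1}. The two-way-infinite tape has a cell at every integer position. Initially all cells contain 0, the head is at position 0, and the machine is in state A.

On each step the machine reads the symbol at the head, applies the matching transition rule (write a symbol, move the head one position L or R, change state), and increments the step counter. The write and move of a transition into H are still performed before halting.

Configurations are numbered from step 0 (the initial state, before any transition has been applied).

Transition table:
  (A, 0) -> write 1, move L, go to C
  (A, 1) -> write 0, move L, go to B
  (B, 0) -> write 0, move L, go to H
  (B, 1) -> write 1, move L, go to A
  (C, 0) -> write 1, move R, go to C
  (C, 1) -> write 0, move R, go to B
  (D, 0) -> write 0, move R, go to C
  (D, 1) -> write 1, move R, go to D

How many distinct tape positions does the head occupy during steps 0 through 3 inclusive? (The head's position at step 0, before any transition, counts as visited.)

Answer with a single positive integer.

Step 1: in state A at pos 0, read 0 -> (A,0)->write 1,move L,goto C. Now: state=C, head=-1, tape[-2..1]=0010 (head:  ^)
Step 2: in state C at pos -1, read 0 -> (C,0)->write 1,move R,goto C. Now: state=C, head=0, tape[-2..1]=0110 (head:   ^)
Step 3: in state C at pos 0, read 1 -> (C,1)->write 0,move R,goto B. Now: state=B, head=1, tape[-2..2]=01000 (head:    ^)
Head positions at steps 0..3: starting at 0, distinct positions visited = {-1, 0, 1} -> 3 position(s)

Answer: 3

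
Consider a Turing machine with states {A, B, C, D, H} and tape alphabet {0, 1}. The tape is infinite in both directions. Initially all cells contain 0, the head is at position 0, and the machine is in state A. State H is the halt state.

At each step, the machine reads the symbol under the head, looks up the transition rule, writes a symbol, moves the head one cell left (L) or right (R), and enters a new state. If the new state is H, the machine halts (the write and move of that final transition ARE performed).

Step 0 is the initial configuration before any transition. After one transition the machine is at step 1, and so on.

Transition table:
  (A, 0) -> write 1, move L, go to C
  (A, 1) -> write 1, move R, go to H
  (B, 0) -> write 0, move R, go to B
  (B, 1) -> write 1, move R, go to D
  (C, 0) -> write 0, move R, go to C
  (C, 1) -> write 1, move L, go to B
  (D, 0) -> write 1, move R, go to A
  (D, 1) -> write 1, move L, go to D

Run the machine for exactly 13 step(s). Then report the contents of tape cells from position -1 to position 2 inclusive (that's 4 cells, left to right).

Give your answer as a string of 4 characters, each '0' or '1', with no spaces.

Answer: 1111

Derivation:
Step 1: in state A at pos 0, read 0 -> (A,0)->write 1,move L,goto C. Now: state=C, head=-1, tape[-2..1]=0010 (head:  ^)
Step 2: in state C at pos -1, read 0 -> (C,0)->write 0,move R,goto C. Now: state=C, head=0, tape[-2..1]=0010 (head:   ^)
Step 3: in state C at pos 0, read 1 -> (C,1)->write 1,move L,goto B. Now: state=B, head=-1, tape[-2..1]=0010 (head:  ^)
Step 4: in state B at pos -1, read 0 -> (B,0)->write 0,move R,goto B. Now: state=B, head=0, tape[-2..1]=0010 (head:   ^)
Step 5: in state B at pos 0, read 1 -> (B,1)->write 1,move R,goto D. Now: state=D, head=1, tape[-2..2]=00100 (head:    ^)
Step 6: in state D at pos 1, read 0 -> (D,0)->write 1,move R,goto A. Now: state=A, head=2, tape[-2..3]=001100 (head:     ^)
Step 7: in state A at pos 2, read 0 -> (A,0)->write 1,move L,goto C. Now: state=C, head=1, tape[-2..3]=001110 (head:    ^)
Step 8: in state C at pos 1, read 1 -> (C,1)->write 1,move L,goto B. Now: state=B, head=0, tape[-2..3]=001110 (head:   ^)
Step 9: in state B at pos 0, read 1 -> (B,1)->write 1,move R,goto D. Now: state=D, head=1, tape[-2..3]=001110 (head:    ^)
Step 10: in state D at pos 1, read 1 -> (D,1)->write 1,move L,goto D. Now: state=D, head=0, tape[-2..3]=001110 (head:   ^)
Step 11: in state D at pos 0, read 1 -> (D,1)->write 1,move L,goto D. Now: state=D, head=-1, tape[-2..3]=001110 (head:  ^)
Step 12: in state D at pos -1, read 0 -> (D,0)->write 1,move R,goto A. Now: state=A, head=0, tape[-2..3]=011110 (head:   ^)
Step 13: in state A at pos 0, read 1 -> (A,1)->write 1,move R,goto H. Now: state=H, head=1, tape[-2..3]=011110 (head:    ^)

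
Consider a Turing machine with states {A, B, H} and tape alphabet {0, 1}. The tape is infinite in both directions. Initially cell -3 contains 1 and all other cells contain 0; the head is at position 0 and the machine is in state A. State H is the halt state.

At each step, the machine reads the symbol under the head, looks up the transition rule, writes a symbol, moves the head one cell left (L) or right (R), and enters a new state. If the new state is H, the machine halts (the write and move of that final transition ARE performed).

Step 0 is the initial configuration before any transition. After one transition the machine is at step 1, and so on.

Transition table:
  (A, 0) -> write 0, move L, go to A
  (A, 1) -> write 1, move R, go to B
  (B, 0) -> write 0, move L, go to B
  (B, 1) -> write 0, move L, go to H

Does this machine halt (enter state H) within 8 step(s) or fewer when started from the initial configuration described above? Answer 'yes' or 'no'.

Answer: yes

Derivation:
Step 1: in state A at pos 0, read 0 -> (A,0)->write 0,move L,goto A. Now: state=A, head=-1, tape[-4..1]=010000 (head:    ^)
Step 2: in state A at pos -1, read 0 -> (A,0)->write 0,move L,goto A. Now: state=A, head=-2, tape[-4..1]=010000 (head:   ^)
Step 3: in state A at pos -2, read 0 -> (A,0)->write 0,move L,goto A. Now: state=A, head=-3, tape[-4..1]=010000 (head:  ^)
Step 4: in state A at pos -3, read 1 -> (A,1)->write 1,move R,goto B. Now: state=B, head=-2, tape[-4..1]=010000 (head:   ^)
Step 5: in state B at pos -2, read 0 -> (B,0)->write 0,move L,goto B. Now: state=B, head=-3, tape[-4..1]=010000 (head:  ^)
Step 6: in state B at pos -3, read 1 -> (B,1)->write 0,move L,goto H. Now: state=H, head=-4, tape[-5..1]=0000000 (head:  ^)
State H reached at step 6; 6 <= 8 -> yes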